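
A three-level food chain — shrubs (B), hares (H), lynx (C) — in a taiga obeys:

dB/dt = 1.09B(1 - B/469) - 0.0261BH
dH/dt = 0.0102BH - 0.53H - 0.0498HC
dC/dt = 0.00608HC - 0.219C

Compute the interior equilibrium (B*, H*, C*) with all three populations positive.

B* ≈ 64.5, H* ≈ 36, C* ≈ 2.57

From dC/dt = 0: 0.00608H* = 0.219, so H* = 36.
From dB/dt = 0: 1.09(1 - B*/469) = 0.0261·36, giving B* = 469·(1 - 0.862) = 64.5.
From dH/dt = 0: 0.0102·64.5 - 0.53 = 0.0498C*, so C* = 0.128/0.0498 = 2.57.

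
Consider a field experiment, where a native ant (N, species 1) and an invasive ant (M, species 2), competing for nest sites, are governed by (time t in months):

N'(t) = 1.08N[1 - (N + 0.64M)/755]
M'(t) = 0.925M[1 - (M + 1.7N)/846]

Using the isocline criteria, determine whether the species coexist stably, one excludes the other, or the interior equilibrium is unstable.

Compare the nullcline intercepts: K1/α12 = 755/0.64 = 1180 > K2 = 846; K2/α21 = 846/1.7 = 498 < K1 = 755.
Since the inequalities point opposite ways, species 1 can invade but species 2 cannot.

species 1 excludes species 2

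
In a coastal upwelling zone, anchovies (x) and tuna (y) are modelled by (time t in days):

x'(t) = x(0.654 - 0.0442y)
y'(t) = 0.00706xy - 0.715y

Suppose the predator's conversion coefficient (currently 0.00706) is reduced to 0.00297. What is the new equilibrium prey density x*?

x* ≈ 241

At the interior fixed point, setting dy/dt = 0 with y > 0 fixes x* = (predator death rate)/(xy coefficient) — independent of the other coefficients.
With the change, x* = 0.715/0.00297 = 241; it rises from 101.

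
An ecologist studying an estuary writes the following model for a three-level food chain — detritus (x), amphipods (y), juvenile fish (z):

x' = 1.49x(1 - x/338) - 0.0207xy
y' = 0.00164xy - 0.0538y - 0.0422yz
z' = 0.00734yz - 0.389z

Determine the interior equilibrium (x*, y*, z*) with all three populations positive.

x* ≈ 89.1, y* ≈ 53, z* ≈ 2.19

From dz/dt = 0: 0.00734y* = 0.389, so y* = 53.
From dx/dt = 0: 1.49(1 - x*/338) = 0.0207·53, giving x* = 338·(1 - 0.736) = 89.1.
From dy/dt = 0: 0.00164·89.1 - 0.0538 = 0.0422z*, so z* = 0.0924/0.0422 = 2.19.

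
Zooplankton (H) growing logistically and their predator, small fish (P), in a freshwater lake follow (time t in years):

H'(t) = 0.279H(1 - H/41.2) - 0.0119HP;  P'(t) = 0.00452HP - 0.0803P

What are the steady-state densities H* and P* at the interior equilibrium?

From dP/dt = 0 with P > 0: 0.00452H* = 0.0803, so H* = 17.8.
Substitute into dH/dt = 0: 0.279(1 - 17.8/41.2) = 0.0119P*.
The bracket is 0.569, giving P* = 0.159/0.0119 = 13.3.

H* ≈ 17.8, P* ≈ 13.3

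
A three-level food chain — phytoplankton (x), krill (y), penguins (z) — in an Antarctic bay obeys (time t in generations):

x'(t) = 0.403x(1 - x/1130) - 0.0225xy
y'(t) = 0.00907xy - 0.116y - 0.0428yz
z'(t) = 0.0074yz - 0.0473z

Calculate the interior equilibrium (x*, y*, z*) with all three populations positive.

From dz/dt = 0: 0.0074y* = 0.0473, so y* = 6.39.
From dx/dt = 0: 0.403(1 - x*/1130) = 0.0225·6.39, giving x* = 1130·(1 - 0.357) = 727.
From dy/dt = 0: 0.00907·727 - 0.116 = 0.0428z*, so z* = 6.48/0.0428 = 151.

x* ≈ 727, y* ≈ 6.39, z* ≈ 151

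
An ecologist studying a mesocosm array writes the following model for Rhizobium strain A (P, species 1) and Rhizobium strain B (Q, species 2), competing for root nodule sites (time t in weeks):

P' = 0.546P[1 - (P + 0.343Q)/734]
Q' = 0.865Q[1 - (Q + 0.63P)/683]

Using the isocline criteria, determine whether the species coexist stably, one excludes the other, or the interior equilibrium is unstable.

stable coexistence

Compare the nullcline intercepts: K1/α12 = 734/0.343 = 2140 > K2 = 683; K2/α21 = 683/0.63 = 1080 > K1 = 734.
Since both inequalities hold, each species can invade when rare, so the interior equilibrium is stable.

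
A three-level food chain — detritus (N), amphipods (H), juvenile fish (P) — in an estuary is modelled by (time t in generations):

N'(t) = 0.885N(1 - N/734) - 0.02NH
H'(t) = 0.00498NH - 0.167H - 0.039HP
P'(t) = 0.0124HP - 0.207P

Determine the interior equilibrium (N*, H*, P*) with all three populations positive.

N* ≈ 457, H* ≈ 16.7, P* ≈ 54.1

From dP/dt = 0: 0.0124H* = 0.207, so H* = 16.7.
From dN/dt = 0: 0.885(1 - N*/734) = 0.02·16.7, giving N* = 734·(1 - 0.377) = 457.
From dH/dt = 0: 0.00498·457 - 0.167 = 0.039P*, so P* = 2.11/0.039 = 54.1.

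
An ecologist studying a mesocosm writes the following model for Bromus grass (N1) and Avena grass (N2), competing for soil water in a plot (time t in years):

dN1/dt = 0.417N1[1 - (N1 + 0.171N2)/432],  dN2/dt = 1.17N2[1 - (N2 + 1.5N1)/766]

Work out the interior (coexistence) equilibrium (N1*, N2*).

N1* ≈ 405, N2* ≈ 159

Setting both brackets to zero gives the nullclines N1 + 0.171N2 = 432 and 1.5N1 + N2 = 766.
Substituting N2 = 766 - 1.5N1 into the first: N1(1 - 0.171·1.5) = 432 - 0.171·766.
So N1* = 301/0.744 = 405, and then N2* = 766 - 1.5·405 = 159.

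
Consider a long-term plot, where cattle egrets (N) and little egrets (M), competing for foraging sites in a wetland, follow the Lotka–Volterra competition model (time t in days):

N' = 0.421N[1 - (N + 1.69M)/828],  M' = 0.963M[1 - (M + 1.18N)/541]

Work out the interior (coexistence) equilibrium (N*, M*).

Setting both brackets to zero gives the nullclines N + 1.69M = 828 and 1.18N + M = 541.
Substituting M = 541 - 1.18N into the first: N(1 - 1.69·1.18) = 828 - 1.69·541.
So N* = -86.3/-0.994 = 86.8, and then M* = 541 - 1.18·86.8 = 439.

N* ≈ 86.8, M* ≈ 439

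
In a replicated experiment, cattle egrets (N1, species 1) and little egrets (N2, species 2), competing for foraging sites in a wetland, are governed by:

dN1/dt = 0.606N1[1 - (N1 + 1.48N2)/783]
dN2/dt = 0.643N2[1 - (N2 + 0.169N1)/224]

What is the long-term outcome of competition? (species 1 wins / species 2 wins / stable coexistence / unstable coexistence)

Compare the nullcline intercepts: K1/α12 = 783/1.48 = 529 > K2 = 224; K2/α21 = 224/0.169 = 1330 > K1 = 783.
Since both inequalities hold, each species can invade when rare, so the interior equilibrium is stable.

stable coexistence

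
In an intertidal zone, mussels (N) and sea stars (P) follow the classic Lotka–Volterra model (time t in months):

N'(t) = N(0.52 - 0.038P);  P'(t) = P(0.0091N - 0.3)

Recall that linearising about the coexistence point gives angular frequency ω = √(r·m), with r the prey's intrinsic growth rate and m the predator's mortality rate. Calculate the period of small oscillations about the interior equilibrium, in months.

T ≈ 15.9 months

Here r = 0.52 and m = 0.3, so r·m = 0.156.
ω = √0.156 = 0.395 per month, hence T = 2π/ω ≈ 15.9 months.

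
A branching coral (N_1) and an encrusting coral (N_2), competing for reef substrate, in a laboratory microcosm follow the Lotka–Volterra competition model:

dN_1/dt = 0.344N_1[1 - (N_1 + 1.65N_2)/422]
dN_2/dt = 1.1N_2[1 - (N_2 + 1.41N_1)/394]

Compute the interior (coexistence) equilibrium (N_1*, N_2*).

Setting both brackets to zero gives the nullclines N_1 + 1.65N_2 = 422 and 1.41N_1 + N_2 = 394.
Substituting N_2 = 394 - 1.41N_1 into the first: N_1(1 - 1.65·1.41) = 422 - 1.65·394.
So N_1* = -228/-1.33 = 172, and then N_2* = 394 - 1.41·172 = 152.

N_1* ≈ 172, N_2* ≈ 152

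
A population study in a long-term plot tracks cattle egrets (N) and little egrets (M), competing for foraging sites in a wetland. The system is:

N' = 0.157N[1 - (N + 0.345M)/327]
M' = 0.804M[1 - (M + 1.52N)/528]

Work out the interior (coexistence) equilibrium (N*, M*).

Setting both brackets to zero gives the nullclines N + 0.345M = 327 and 1.52N + M = 528.
Substituting M = 528 - 1.52N into the first: N(1 - 0.345·1.52) = 327 - 0.345·528.
So N* = 145/0.476 = 305, and then M* = 528 - 1.52·305 = 65.1.

N* ≈ 305, M* ≈ 65.1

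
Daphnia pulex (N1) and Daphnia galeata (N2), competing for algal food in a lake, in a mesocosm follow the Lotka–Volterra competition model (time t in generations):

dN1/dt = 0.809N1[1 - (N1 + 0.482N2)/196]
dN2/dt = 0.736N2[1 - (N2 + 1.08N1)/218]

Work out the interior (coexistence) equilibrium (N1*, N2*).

N1* ≈ 190, N2* ≈ 13.2

Setting both brackets to zero gives the nullclines N1 + 0.482N2 = 196 and 1.08N1 + N2 = 218.
Substituting N2 = 218 - 1.08N1 into the first: N1(1 - 0.482·1.08) = 196 - 0.482·218.
So N1* = 90.9/0.479 = 190, and then N2* = 218 - 1.08·190 = 13.2.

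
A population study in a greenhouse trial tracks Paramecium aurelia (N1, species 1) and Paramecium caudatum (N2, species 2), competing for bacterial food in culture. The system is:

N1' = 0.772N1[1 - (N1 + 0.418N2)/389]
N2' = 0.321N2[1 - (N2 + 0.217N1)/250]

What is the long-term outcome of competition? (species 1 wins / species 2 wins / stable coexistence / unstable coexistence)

Compare the nullcline intercepts: K1/α12 = 389/0.418 = 931 > K2 = 250; K2/α21 = 250/0.217 = 1150 > K1 = 389.
Since both inequalities hold, each species can invade when rare, so the interior equilibrium is stable.

stable coexistence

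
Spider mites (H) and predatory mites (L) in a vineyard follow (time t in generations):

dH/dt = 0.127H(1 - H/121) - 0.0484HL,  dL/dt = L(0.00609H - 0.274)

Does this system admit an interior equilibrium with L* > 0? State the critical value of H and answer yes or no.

Threshold H = 45; K > 45, so yes, the predator persists.

The predator equation gives dL/dt > 0 only when H > 0.274/0.00609 = 45.
Without the predator, H → K = 121. Since 121 > 45, the predator can invade and persist.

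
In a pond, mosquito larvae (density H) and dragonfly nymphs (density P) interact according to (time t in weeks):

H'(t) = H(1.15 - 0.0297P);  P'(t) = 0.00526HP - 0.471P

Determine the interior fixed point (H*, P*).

H* ≈ 89.5, P* ≈ 38.7

Set dP/dt = 0 with P > 0: 0.00526H - 0.471 = 0, so H* = 0.471/0.00526 = 89.5.
Set dH/dt = 0 with H > 0: 1.15 - 0.0297P = 0, so P* = 1.15/0.0297 = 38.7.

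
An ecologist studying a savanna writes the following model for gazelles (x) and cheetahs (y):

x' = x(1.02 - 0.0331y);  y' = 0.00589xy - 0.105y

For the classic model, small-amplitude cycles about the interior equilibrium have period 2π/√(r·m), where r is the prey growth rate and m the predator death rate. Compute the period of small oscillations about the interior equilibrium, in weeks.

Here r = 1.02 and m = 0.105, so r·m = 0.107.
ω = √0.107 = 0.327 per week, hence T = 2π/ω ≈ 19.2 weeks.

T ≈ 19.2 weeks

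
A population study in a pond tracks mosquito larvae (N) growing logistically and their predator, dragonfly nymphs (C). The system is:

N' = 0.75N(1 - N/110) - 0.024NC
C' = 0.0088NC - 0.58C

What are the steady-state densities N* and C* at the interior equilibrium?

N* ≈ 65.9, C* ≈ 12.5

From dC/dt = 0 with C > 0: 0.0088N* = 0.58, so N* = 65.9.
Substitute into dN/dt = 0: 0.75(1 - 65.9/110) = 0.024C*.
The bracket is 0.401, giving C* = 0.301/0.024 = 12.5.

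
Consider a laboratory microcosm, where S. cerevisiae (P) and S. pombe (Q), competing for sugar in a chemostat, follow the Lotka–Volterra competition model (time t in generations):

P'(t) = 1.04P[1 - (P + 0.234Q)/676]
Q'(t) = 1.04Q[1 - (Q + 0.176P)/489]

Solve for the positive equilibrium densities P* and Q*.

Setting both brackets to zero gives the nullclines P + 0.234Q = 676 and 0.176P + Q = 489.
Substituting Q = 489 - 0.176P into the first: P(1 - 0.234·0.176) = 676 - 0.234·489.
So P* = 562/0.959 = 586, and then Q* = 489 - 0.176·586 = 386.

P* ≈ 586, Q* ≈ 386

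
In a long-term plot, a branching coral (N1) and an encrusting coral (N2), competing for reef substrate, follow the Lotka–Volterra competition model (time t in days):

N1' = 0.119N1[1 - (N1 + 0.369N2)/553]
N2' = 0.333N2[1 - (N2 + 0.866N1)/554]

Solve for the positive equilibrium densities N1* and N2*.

N1* ≈ 512, N2* ≈ 110

Setting both brackets to zero gives the nullclines N1 + 0.369N2 = 553 and 0.866N1 + N2 = 554.
Substituting N2 = 554 - 0.866N1 into the first: N1(1 - 0.369·0.866) = 553 - 0.369·554.
So N1* = 349/0.68 = 512, and then N2* = 554 - 0.866·512 = 110.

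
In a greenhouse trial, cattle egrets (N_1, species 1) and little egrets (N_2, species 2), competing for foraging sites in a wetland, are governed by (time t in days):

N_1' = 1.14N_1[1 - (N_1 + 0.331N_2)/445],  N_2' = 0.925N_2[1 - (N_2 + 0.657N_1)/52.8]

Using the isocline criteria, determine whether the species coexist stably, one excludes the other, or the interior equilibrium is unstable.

Compare the nullcline intercepts: K1/α12 = 445/0.331 = 1340 > K2 = 52.8; K2/α21 = 52.8/0.657 = 80.4 < K1 = 445.
Since the inequalities point opposite ways, species 1 can invade but species 2 cannot.

species 1 excludes species 2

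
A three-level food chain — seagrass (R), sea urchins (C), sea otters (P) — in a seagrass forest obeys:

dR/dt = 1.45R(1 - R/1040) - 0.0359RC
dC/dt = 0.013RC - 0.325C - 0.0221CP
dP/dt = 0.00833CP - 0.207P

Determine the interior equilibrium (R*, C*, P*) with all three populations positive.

R* ≈ 400, C* ≈ 24.8, P* ≈ 221

From dP/dt = 0: 0.00833C* = 0.207, so C* = 24.8.
From dR/dt = 0: 1.45(1 - R*/1040) = 0.0359·24.8, giving R* = 1040·(1 - 0.615) = 400.
From dC/dt = 0: 0.013·400 - 0.325 = 0.0221P*, so P* = 4.88/0.0221 = 221.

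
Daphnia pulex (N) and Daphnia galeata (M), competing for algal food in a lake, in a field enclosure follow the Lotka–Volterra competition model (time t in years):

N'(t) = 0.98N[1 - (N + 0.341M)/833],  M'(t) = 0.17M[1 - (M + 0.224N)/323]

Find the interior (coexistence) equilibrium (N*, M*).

N* ≈ 783, M* ≈ 148

Setting both brackets to zero gives the nullclines N + 0.341M = 833 and 0.224N + M = 323.
Substituting M = 323 - 0.224N into the first: N(1 - 0.341·0.224) = 833 - 0.341·323.
So N* = 723/0.924 = 783, and then M* = 323 - 0.224·783 = 148.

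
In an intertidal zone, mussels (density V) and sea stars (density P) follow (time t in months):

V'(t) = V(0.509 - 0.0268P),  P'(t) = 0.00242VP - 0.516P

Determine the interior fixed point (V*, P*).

V* ≈ 213, P* ≈ 19

Set dP/dt = 0 with P > 0: 0.00242V - 0.516 = 0, so V* = 0.516/0.00242 = 213.
Set dV/dt = 0 with V > 0: 0.509 - 0.0268P = 0, so P* = 0.509/0.0268 = 19.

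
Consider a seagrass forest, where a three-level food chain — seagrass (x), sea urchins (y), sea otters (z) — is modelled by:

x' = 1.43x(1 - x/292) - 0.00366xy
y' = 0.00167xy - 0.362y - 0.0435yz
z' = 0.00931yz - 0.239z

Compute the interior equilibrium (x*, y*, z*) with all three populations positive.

From dz/dt = 0: 0.00931y* = 0.239, so y* = 25.7.
From dx/dt = 0: 1.43(1 - x*/292) = 0.00366·25.7, giving x* = 292·(1 - 0.0657) = 273.
From dy/dt = 0: 0.00167·273 - 0.362 = 0.0435z*, so z* = 0.0936/0.0435 = 2.15.

x* ≈ 273, y* ≈ 25.7, z* ≈ 2.15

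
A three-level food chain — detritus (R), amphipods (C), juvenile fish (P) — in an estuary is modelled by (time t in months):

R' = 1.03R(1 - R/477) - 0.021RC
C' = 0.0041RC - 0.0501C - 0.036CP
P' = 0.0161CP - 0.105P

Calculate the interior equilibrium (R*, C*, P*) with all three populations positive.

R* ≈ 414, C* ≈ 6.52, P* ≈ 45.7

From dP/dt = 0: 0.0161C* = 0.105, so C* = 6.52.
From dR/dt = 0: 1.03(1 - R*/477) = 0.021·6.52, giving R* = 477·(1 - 0.133) = 414.
From dC/dt = 0: 0.0041·414 - 0.0501 = 0.036P*, so P* = 1.65/0.036 = 45.7.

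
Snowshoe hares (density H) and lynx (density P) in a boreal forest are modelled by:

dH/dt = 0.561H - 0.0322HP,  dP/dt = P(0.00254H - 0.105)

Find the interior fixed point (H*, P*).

H* ≈ 41.3, P* ≈ 17.4

Set dP/dt = 0 with P > 0: 0.00254H - 0.105 = 0, so H* = 0.105/0.00254 = 41.3.
Set dH/dt = 0 with H > 0: 0.561 - 0.0322P = 0, so P* = 0.561/0.0322 = 17.4.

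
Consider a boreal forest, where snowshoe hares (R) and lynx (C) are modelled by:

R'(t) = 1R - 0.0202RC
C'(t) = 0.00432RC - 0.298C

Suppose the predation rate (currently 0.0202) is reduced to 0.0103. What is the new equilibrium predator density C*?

C* ≈ 97.1

At the interior fixed point, setting dR/dt = 0 with R > 0 fixes C* = (prey growth rate)/(RC coefficient) — independent of the other coefficients.
With the change, C* = 1/0.0103 = 97.1; it rises from 49.5.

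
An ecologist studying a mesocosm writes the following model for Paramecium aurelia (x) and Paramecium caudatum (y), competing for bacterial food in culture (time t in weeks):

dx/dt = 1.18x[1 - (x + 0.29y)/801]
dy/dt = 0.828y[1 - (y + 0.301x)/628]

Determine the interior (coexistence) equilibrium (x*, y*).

x* ≈ 678, y* ≈ 424

Setting both brackets to zero gives the nullclines x + 0.29y = 801 and 0.301x + y = 628.
Substituting y = 628 - 0.301x into the first: x(1 - 0.29·0.301) = 801 - 0.29·628.
So x* = 619/0.913 = 678, and then y* = 628 - 0.301·678 = 424.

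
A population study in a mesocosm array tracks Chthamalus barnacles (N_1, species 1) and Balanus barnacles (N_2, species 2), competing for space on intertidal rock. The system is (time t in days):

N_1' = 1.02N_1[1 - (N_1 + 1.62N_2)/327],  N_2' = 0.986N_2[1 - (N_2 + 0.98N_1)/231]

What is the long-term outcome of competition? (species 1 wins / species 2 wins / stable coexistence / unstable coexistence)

Compare the nullcline intercepts: K1/α12 = 327/1.62 = 202 < K2 = 231; K2/α21 = 231/0.98 = 236 < K1 = 327.
Since both are reversed, neither can invade when rare; the interior point is a saddle.

unstable coexistence (outcome depends on initial conditions)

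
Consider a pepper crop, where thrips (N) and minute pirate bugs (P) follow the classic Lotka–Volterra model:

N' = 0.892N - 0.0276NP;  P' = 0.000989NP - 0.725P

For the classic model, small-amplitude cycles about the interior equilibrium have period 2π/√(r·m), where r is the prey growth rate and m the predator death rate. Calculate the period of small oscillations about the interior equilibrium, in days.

Here r = 0.892 and m = 0.725, so r·m = 0.647.
ω = √0.647 = 0.804 per day, hence T = 2π/ω ≈ 7.81 days.

T ≈ 7.81 days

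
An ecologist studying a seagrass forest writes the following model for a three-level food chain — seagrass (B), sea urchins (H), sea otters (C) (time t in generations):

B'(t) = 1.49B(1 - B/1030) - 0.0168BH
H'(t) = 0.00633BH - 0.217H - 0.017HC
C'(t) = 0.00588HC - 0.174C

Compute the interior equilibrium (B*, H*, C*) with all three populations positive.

B* ≈ 686, H* ≈ 29.6, C* ≈ 243

From dC/dt = 0: 0.00588H* = 0.174, so H* = 29.6.
From dB/dt = 0: 1.49(1 - B*/1030) = 0.0168·29.6, giving B* = 1030·(1 - 0.334) = 686.
From dH/dt = 0: 0.00633·686 - 0.217 = 0.017C*, so C* = 4.13/0.017 = 243.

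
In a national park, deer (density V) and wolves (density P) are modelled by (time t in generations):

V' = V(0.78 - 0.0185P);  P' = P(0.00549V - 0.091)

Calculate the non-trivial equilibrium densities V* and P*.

Set dP/dt = 0 with P > 0: 0.00549V - 0.091 = 0, so V* = 0.091/0.00549 = 16.6.
Set dV/dt = 0 with V > 0: 0.78 - 0.0185P = 0, so P* = 0.78/0.0185 = 42.2.

V* ≈ 16.6, P* ≈ 42.2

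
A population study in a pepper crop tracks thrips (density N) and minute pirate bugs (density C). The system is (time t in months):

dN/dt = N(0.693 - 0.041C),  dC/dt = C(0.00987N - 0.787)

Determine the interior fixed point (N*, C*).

N* ≈ 79.7, C* ≈ 16.9

Set dC/dt = 0 with C > 0: 0.00987N - 0.787 = 0, so N* = 0.787/0.00987 = 79.7.
Set dN/dt = 0 with N > 0: 0.693 - 0.041C = 0, so C* = 0.693/0.041 = 16.9.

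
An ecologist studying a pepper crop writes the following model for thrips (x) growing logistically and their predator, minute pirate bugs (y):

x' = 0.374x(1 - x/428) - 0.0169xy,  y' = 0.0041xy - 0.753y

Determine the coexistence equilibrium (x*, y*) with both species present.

x* ≈ 184, y* ≈ 12.6

From dy/dt = 0 with y > 0: 0.0041x* = 0.753, so x* = 184.
Substitute into dx/dt = 0: 0.374(1 - 184/428) = 0.0169y*.
The bracket is 0.571, giving y* = 0.214/0.0169 = 12.6.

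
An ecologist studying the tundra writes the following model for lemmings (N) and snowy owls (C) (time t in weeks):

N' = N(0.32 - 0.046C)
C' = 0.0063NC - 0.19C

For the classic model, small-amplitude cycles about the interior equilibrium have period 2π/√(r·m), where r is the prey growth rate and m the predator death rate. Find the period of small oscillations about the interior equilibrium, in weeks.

Here r = 0.32 and m = 0.19, so r·m = 0.0608.
ω = √0.0608 = 0.247 per week, hence T = 2π/ω ≈ 25.5 weeks.

T ≈ 25.5 weeks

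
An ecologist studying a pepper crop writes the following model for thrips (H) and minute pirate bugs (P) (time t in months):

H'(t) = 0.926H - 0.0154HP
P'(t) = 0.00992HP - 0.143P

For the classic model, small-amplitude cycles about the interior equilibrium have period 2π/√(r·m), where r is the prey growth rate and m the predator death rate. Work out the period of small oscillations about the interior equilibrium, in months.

Here r = 0.926 and m = 0.143, so r·m = 0.132.
ω = √0.132 = 0.364 per month, hence T = 2π/ω ≈ 17.3 months.

T ≈ 17.3 months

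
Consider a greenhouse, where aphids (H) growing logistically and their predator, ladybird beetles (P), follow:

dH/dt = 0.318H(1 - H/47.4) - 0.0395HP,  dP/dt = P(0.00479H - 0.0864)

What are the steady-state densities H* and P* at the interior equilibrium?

H* ≈ 18, P* ≈ 4.99

From dP/dt = 0 with P > 0: 0.00479H* = 0.0864, so H* = 18.
Substitute into dH/dt = 0: 0.318(1 - 18/47.4) = 0.0395P*.
The bracket is 0.619, giving P* = 0.197/0.0395 = 4.99.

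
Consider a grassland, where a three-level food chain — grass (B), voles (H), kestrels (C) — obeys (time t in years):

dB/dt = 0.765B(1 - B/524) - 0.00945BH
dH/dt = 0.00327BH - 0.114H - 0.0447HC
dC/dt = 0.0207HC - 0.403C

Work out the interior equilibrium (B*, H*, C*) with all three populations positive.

B* ≈ 398, H* ≈ 19.5, C* ≈ 26.6

From dC/dt = 0: 0.0207H* = 0.403, so H* = 19.5.
From dB/dt = 0: 0.765(1 - B*/524) = 0.00945·19.5, giving B* = 524·(1 - 0.24) = 398.
From dH/dt = 0: 0.00327·398 - 0.114 = 0.0447C*, so C* = 1.19/0.0447 = 26.6.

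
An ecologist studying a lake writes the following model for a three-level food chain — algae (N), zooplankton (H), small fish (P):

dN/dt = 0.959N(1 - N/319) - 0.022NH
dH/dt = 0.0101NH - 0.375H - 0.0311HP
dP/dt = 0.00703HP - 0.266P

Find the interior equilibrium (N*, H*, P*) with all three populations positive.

N* ≈ 42.1, H* ≈ 37.8, P* ≈ 1.61

From dP/dt = 0: 0.00703H* = 0.266, so H* = 37.8.
From dN/dt = 0: 0.959(1 - N*/319) = 0.022·37.8, giving N* = 319·(1 - 0.868) = 42.1.
From dH/dt = 0: 0.0101·42.1 - 0.375 = 0.0311P*, so P* = 0.0502/0.0311 = 1.61.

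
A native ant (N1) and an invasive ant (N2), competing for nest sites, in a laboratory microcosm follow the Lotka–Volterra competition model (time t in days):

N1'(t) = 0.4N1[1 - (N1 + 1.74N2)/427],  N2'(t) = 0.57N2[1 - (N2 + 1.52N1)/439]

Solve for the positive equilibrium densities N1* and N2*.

N1* ≈ 205, N2* ≈ 128

Setting both brackets to zero gives the nullclines N1 + 1.74N2 = 427 and 1.52N1 + N2 = 439.
Substituting N2 = 439 - 1.52N1 into the first: N1(1 - 1.74·1.52) = 427 - 1.74·439.
So N1* = -337/-1.64 = 205, and then N2* = 439 - 1.52·205 = 128.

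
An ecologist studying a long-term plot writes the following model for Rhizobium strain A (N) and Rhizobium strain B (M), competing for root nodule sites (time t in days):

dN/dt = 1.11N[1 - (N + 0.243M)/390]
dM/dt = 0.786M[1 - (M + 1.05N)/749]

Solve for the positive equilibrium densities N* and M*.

Setting both brackets to zero gives the nullclines N + 0.243M = 390 and 1.05N + M = 749.
Substituting M = 749 - 1.05N into the first: N(1 - 0.243·1.05) = 390 - 0.243·749.
So N* = 208/0.745 = 279, and then M* = 749 - 1.05·279 = 456.

N* ≈ 279, M* ≈ 456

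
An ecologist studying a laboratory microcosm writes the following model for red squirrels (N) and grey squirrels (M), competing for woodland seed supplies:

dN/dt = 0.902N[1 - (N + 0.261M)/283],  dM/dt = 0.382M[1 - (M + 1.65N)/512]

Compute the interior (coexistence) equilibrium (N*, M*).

Setting both brackets to zero gives the nullclines N + 0.261M = 283 and 1.65N + M = 512.
Substituting M = 512 - 1.65N into the first: N(1 - 0.261·1.65) = 283 - 0.261·512.
So N* = 149/0.569 = 262, and then M* = 512 - 1.65·262 = 79.1.

N* ≈ 262, M* ≈ 79.1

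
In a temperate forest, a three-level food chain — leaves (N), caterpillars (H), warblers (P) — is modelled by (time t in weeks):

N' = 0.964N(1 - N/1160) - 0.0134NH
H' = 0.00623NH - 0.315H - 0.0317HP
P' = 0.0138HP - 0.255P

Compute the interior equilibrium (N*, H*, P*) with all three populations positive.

From dP/dt = 0: 0.0138H* = 0.255, so H* = 18.5.
From dN/dt = 0: 0.964(1 - N*/1160) = 0.0134·18.5, giving N* = 1160·(1 - 0.257) = 862.
From dH/dt = 0: 0.00623·862 - 0.315 = 0.0317P*, so P* = 5.06/0.0317 = 159.

N* ≈ 862, H* ≈ 18.5, P* ≈ 159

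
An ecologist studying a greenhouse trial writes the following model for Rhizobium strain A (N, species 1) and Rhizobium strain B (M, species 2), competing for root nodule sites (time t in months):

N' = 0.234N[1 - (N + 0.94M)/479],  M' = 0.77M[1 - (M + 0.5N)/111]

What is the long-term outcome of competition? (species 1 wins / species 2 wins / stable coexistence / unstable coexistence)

species 1 excludes species 2

Compare the nullcline intercepts: K1/α12 = 479/0.94 = 510 > K2 = 111; K2/α21 = 111/0.5 = 222 < K1 = 479.
Since the inequalities point opposite ways, species 1 can invade but species 2 cannot.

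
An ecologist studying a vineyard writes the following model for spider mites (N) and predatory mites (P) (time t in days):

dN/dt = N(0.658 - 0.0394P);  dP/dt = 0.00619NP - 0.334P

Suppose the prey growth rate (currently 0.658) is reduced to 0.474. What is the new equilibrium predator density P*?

P* ≈ 12

At the interior fixed point, setting dN/dt = 0 with N > 0 fixes P* = (prey growth rate)/(NP coefficient) — independent of the other coefficients.
With the change, P* = 0.474/0.0394 = 12; it falls from 16.7.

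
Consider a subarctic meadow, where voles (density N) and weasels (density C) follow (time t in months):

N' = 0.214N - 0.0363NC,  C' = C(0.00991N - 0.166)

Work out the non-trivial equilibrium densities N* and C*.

N* ≈ 16.8, C* ≈ 5.9

Set dC/dt = 0 with C > 0: 0.00991N - 0.166 = 0, so N* = 0.166/0.00991 = 16.8.
Set dN/dt = 0 with N > 0: 0.214 - 0.0363C = 0, so C* = 0.214/0.0363 = 5.9.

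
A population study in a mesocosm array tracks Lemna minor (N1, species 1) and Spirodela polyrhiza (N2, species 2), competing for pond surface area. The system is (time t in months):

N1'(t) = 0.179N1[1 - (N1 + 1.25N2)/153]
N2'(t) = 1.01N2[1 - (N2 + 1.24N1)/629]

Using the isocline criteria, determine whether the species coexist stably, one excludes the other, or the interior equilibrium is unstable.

species 2 excludes species 1

Compare the nullcline intercepts: K1/α12 = 153/1.25 = 122 < K2 = 629; K2/α21 = 629/1.24 = 507 > K1 = 153.
Since the inequalities point opposite ways, species 2 can invade but species 1 cannot.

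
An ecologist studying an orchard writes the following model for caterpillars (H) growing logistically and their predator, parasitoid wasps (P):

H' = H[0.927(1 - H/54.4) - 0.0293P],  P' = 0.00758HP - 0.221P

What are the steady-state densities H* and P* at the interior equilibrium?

From dP/dt = 0 with P > 0: 0.00758H* = 0.221, so H* = 29.2.
Substitute into dH/dt = 0: 0.927(1 - 29.2/54.4) = 0.0293P*.
The bracket is 0.464, giving P* = 0.43/0.0293 = 14.7.

H* ≈ 29.2, P* ≈ 14.7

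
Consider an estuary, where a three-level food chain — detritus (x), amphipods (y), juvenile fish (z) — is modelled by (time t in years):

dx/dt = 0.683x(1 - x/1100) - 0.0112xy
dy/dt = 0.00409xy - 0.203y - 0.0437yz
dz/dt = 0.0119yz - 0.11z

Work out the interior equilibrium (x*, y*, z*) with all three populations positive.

From dz/dt = 0: 0.0119y* = 0.11, so y* = 9.24.
From dx/dt = 0: 0.683(1 - x*/1100) = 0.0112·9.24, giving x* = 1100·(1 - 0.152) = 933.
From dy/dt = 0: 0.00409·933 - 0.203 = 0.0437z*, so z* = 3.61/0.0437 = 82.7.

x* ≈ 933, y* ≈ 9.24, z* ≈ 82.7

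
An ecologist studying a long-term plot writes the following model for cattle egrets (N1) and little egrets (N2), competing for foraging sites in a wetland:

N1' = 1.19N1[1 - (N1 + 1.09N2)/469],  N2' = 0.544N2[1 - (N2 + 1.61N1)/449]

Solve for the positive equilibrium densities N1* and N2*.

Setting both brackets to zero gives the nullclines N1 + 1.09N2 = 469 and 1.61N1 + N2 = 449.
Substituting N2 = 449 - 1.61N1 into the first: N1(1 - 1.09·1.61) = 469 - 1.09·449.
So N1* = -20.4/-0.755 = 27, and then N2* = 449 - 1.61·27 = 405.

N1* ≈ 27, N2* ≈ 405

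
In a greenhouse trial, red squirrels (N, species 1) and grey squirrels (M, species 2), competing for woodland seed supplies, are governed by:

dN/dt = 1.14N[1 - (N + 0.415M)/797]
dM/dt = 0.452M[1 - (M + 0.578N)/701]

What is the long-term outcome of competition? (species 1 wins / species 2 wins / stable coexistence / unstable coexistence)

Compare the nullcline intercepts: K1/α12 = 797/0.415 = 1920 > K2 = 701; K2/α21 = 701/0.578 = 1210 > K1 = 797.
Since both inequalities hold, each species can invade when rare, so the interior equilibrium is stable.

stable coexistence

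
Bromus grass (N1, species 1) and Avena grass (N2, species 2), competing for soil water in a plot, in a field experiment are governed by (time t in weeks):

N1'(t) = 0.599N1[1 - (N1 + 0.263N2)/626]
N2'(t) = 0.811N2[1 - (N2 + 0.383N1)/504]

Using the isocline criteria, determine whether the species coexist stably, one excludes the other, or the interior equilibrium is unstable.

Compare the nullcline intercepts: K1/α12 = 626/0.263 = 2380 > K2 = 504; K2/α21 = 504/0.383 = 1320 > K1 = 626.
Since both inequalities hold, each species can invade when rare, so the interior equilibrium is stable.

stable coexistence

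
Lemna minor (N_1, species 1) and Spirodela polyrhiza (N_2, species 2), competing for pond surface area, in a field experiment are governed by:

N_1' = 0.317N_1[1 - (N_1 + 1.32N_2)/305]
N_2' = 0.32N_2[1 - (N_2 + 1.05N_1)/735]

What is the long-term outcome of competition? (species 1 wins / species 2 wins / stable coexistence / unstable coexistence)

Compare the nullcline intercepts: K1/α12 = 305/1.32 = 231 < K2 = 735; K2/α21 = 735/1.05 = 700 > K1 = 305.
Since the inequalities point opposite ways, species 2 can invade but species 1 cannot.

species 2 excludes species 1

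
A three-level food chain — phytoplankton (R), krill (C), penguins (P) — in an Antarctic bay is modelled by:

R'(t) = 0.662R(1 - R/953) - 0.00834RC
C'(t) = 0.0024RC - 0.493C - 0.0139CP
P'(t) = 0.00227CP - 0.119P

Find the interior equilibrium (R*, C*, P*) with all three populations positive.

R* ≈ 324, C* ≈ 52.4, P* ≈ 20.4

From dP/dt = 0: 0.00227C* = 0.119, so C* = 52.4.
From dR/dt = 0: 0.662(1 - R*/953) = 0.00834·52.4, giving R* = 953·(1 - 0.66) = 324.
From dC/dt = 0: 0.0024·324 - 0.493 = 0.0139P*, so P* = 0.284/0.0139 = 20.4.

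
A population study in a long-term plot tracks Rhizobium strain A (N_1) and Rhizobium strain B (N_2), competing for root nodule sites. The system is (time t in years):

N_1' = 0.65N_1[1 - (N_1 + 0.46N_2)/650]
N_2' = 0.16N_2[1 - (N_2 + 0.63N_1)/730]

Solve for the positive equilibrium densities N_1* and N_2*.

Setting both brackets to zero gives the nullclines N_1 + 0.46N_2 = 650 and 0.63N_1 + N_2 = 730.
Substituting N_2 = 730 - 0.63N_1 into the first: N_1(1 - 0.46·0.63) = 650 - 0.46·730.
So N_1* = 314/0.71 = 442, and then N_2* = 730 - 0.63·442 = 451.

N_1* ≈ 442, N_2* ≈ 451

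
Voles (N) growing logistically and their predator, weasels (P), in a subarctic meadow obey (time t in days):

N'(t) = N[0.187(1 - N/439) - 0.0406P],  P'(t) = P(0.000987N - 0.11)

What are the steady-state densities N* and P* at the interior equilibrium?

From dP/dt = 0 with P > 0: 0.000987N* = 0.11, so N* = 111.
Substitute into dN/dt = 0: 0.187(1 - 111/439) = 0.0406P*.
The bracket is 0.746, giving P* = 0.14/0.0406 = 3.44.

N* ≈ 111, P* ≈ 3.44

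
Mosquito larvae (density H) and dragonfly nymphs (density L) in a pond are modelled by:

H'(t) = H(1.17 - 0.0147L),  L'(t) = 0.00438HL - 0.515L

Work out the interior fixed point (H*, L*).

Set dL/dt = 0 with L > 0: 0.00438H - 0.515 = 0, so H* = 0.515/0.00438 = 118.
Set dH/dt = 0 with H > 0: 1.17 - 0.0147L = 0, so L* = 1.17/0.0147 = 79.6.

H* ≈ 118, L* ≈ 79.6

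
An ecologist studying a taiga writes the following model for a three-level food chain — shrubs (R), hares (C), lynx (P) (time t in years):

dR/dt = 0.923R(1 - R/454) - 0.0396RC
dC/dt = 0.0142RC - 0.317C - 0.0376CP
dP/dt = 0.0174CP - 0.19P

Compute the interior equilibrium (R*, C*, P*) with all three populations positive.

R* ≈ 241, C* ≈ 10.9, P* ≈ 82.7

From dP/dt = 0: 0.0174C* = 0.19, so C* = 10.9.
From dR/dt = 0: 0.923(1 - R*/454) = 0.0396·10.9, giving R* = 454·(1 - 0.468) = 241.
From dC/dt = 0: 0.0142·241 - 0.317 = 0.0376P*, so P* = 3.11/0.0376 = 82.7.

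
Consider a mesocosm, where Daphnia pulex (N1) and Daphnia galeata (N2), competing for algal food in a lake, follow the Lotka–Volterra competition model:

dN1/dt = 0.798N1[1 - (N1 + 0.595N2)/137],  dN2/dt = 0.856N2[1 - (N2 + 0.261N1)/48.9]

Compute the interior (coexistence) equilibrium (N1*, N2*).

N1* ≈ 128, N2* ≈ 15.6

Setting both brackets to zero gives the nullclines N1 + 0.595N2 = 137 and 0.261N1 + N2 = 48.9.
Substituting N2 = 48.9 - 0.261N1 into the first: N1(1 - 0.595·0.261) = 137 - 0.595·48.9.
So N1* = 108/0.845 = 128, and then N2* = 48.9 - 0.261·128 = 15.6.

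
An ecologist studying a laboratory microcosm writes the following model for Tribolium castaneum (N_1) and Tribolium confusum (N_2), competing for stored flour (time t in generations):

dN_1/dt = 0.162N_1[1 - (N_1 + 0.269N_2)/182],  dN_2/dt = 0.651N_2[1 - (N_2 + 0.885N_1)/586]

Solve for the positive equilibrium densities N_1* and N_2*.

Setting both brackets to zero gives the nullclines N_1 + 0.269N_2 = 182 and 0.885N_1 + N_2 = 586.
Substituting N_2 = 586 - 0.885N_1 into the first: N_1(1 - 0.269·0.885) = 182 - 0.269·586.
So N_1* = 24.4/0.762 = 32, and then N_2* = 586 - 0.885·32 = 558.

N_1* ≈ 32, N_2* ≈ 558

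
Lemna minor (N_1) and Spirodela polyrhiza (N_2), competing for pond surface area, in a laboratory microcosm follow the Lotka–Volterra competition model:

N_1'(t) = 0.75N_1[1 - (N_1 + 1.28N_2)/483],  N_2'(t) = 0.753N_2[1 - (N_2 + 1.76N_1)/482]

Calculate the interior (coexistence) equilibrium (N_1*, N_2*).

N_1* ≈ 107, N_2* ≈ 294

Setting both brackets to zero gives the nullclines N_1 + 1.28N_2 = 483 and 1.76N_1 + N_2 = 482.
Substituting N_2 = 482 - 1.76N_1 into the first: N_1(1 - 1.28·1.76) = 483 - 1.28·482.
So N_1* = -134/-1.25 = 107, and then N_2* = 482 - 1.76·107 = 294.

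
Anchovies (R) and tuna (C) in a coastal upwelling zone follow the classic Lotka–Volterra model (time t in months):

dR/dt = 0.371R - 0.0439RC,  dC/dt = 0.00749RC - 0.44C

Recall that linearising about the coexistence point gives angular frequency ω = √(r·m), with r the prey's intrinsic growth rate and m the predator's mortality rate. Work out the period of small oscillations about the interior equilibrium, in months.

Here r = 0.371 and m = 0.44, so r·m = 0.163.
ω = √0.163 = 0.404 per month, hence T = 2π/ω ≈ 15.6 months.

T ≈ 15.6 months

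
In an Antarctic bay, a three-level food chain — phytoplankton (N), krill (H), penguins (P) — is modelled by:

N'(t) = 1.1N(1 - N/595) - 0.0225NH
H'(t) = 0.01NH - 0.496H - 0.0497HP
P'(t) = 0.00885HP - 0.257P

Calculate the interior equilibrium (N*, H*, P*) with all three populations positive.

From dP/dt = 0: 0.00885H* = 0.257, so H* = 29.
From dN/dt = 0: 1.1(1 - N*/595) = 0.0225·29, giving N* = 595·(1 - 0.594) = 242.
From dH/dt = 0: 0.01·242 - 0.496 = 0.0497P*, so P* = 1.92/0.0497 = 38.6.

N* ≈ 242, H* ≈ 29, P* ≈ 38.6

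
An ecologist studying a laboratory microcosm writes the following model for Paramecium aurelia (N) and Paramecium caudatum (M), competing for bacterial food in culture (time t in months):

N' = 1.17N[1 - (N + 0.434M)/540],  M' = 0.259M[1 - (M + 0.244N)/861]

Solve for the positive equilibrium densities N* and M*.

N* ≈ 186, M* ≈ 816

Setting both brackets to zero gives the nullclines N + 0.434M = 540 and 0.244N + M = 861.
Substituting M = 861 - 0.244N into the first: N(1 - 0.434·0.244) = 540 - 0.434·861.
So N* = 166/0.894 = 186, and then M* = 861 - 0.244·186 = 816.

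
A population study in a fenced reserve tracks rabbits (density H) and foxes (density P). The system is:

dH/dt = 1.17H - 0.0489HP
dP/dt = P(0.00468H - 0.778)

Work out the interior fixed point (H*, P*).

Set dP/dt = 0 with P > 0: 0.00468H - 0.778 = 0, so H* = 0.778/0.00468 = 166.
Set dH/dt = 0 with H > 0: 1.17 - 0.0489P = 0, so P* = 1.17/0.0489 = 23.9.

H* ≈ 166, P* ≈ 23.9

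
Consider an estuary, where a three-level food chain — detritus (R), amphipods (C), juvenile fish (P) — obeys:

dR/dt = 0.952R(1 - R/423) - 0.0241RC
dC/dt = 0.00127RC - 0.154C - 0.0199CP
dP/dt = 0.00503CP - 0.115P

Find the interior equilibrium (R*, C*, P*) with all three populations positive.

R* ≈ 178, C* ≈ 22.9, P* ≈ 3.63

From dP/dt = 0: 0.00503C* = 0.115, so C* = 22.9.
From dR/dt = 0: 0.952(1 - R*/423) = 0.0241·22.9, giving R* = 423·(1 - 0.579) = 178.
From dC/dt = 0: 0.00127·178 - 0.154 = 0.0199P*, so P* = 0.0723/0.0199 = 3.63.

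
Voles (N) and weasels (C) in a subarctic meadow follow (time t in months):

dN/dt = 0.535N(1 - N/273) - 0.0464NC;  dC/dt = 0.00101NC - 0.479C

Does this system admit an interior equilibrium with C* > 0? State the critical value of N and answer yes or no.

Threshold N = 474; K < 474, so no, the predator goes extinct.

The predator equation gives dC/dt > 0 only when N > 0.479/0.00101 = 474.
Without the predator, N → K = 273. Since 273 < 474, the predator cannot invade.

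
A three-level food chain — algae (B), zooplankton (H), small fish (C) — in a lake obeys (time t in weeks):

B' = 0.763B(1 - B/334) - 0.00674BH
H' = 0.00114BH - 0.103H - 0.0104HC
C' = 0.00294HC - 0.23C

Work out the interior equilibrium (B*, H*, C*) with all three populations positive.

B* ≈ 103, H* ≈ 78.2, C* ≈ 1.41

From dC/dt = 0: 0.00294H* = 0.23, so H* = 78.2.
From dB/dt = 0: 0.763(1 - B*/334) = 0.00674·78.2, giving B* = 334·(1 - 0.691) = 103.
From dH/dt = 0: 0.00114·103 - 0.103 = 0.0104C*, so C* = 0.0146/0.0104 = 1.41.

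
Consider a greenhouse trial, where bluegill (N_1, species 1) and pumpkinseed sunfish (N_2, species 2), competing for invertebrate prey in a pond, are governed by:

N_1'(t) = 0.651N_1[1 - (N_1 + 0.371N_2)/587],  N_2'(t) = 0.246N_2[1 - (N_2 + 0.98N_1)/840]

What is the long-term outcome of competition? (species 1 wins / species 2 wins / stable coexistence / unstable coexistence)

stable coexistence

Compare the nullcline intercepts: K1/α12 = 587/0.371 = 1580 > K2 = 840; K2/α21 = 840/0.98 = 857 > K1 = 587.
Since both inequalities hold, each species can invade when rare, so the interior equilibrium is stable.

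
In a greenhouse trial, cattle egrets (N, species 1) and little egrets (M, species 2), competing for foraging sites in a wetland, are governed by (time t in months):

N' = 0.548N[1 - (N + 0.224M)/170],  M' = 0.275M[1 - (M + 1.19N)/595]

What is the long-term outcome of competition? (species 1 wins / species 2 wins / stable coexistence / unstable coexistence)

stable coexistence

Compare the nullcline intercepts: K1/α12 = 170/0.224 = 759 > K2 = 595; K2/α21 = 595/1.19 = 500 > K1 = 170.
Since both inequalities hold, each species can invade when rare, so the interior equilibrium is stable.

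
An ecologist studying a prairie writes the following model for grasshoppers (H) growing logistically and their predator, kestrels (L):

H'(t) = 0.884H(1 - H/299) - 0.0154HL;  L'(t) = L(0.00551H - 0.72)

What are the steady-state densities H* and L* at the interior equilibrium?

From dL/dt = 0 with L > 0: 0.00551H* = 0.72, so H* = 131.
Substitute into dH/dt = 0: 0.884(1 - 131/299) = 0.0154L*.
The bracket is 0.563, giving L* = 0.498/0.0154 = 32.3.

H* ≈ 131, L* ≈ 32.3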